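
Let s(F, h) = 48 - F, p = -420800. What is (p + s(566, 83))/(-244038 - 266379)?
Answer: 421318/510417 ≈ 0.82544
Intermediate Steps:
(p + s(566, 83))/(-244038 - 266379) = (-420800 + (48 - 1*566))/(-244038 - 266379) = (-420800 + (48 - 566))/(-510417) = (-420800 - 518)*(-1/510417) = -421318*(-1/510417) = 421318/510417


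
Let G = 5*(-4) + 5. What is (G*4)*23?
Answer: -1380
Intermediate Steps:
G = -15 (G = -20 + 5 = -15)
(G*4)*23 = -15*4*23 = -60*23 = -1380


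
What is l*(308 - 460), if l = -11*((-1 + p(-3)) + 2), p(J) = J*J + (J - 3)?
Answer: 6688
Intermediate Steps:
p(J) = -3 + J + J² (p(J) = J² + (-3 + J) = -3 + J + J²)
l = -44 (l = -11*((-1 + (-3 - 3 + (-3)²)) + 2) = -11*((-1 + (-3 - 3 + 9)) + 2) = -11*((-1 + 3) + 2) = -11*(2 + 2) = -11*4 = -44)
l*(308 - 460) = -44*(308 - 460) = -44*(-152) = 6688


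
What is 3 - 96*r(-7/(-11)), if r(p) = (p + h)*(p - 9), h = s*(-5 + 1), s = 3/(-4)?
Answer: 353643/121 ≈ 2922.7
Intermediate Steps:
s = -3/4 (s = 3*(-1/4) = -3/4 ≈ -0.75000)
h = 3 (h = -3*(-5 + 1)/4 = -3/4*(-4) = 3)
r(p) = (-9 + p)*(3 + p) (r(p) = (p + 3)*(p - 9) = (3 + p)*(-9 + p) = (-9 + p)*(3 + p))
3 - 96*r(-7/(-11)) = 3 - 96*(-27 + (-7/(-11))**2 - (-42)/(-11)) = 3 - 96*(-27 + (-7*(-1/11))**2 - (-42)*(-1)/11) = 3 - 96*(-27 + (7/11)**2 - 6*7/11) = 3 - 96*(-27 + 49/121 - 42/11) = 3 - 96*(-3680/121) = 3 + 353280/121 = 353643/121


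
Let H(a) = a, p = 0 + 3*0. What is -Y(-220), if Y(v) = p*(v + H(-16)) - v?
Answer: -220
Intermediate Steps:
p = 0 (p = 0 + 0 = 0)
Y(v) = -v (Y(v) = 0*(v - 16) - v = 0*(-16 + v) - v = 0 - v = -v)
-Y(-220) = -(-1)*(-220) = -1*220 = -220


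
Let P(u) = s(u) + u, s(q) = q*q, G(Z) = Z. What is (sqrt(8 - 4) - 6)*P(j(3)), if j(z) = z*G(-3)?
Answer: -288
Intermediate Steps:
s(q) = q**2
j(z) = -3*z (j(z) = z*(-3) = -3*z)
P(u) = u + u**2 (P(u) = u**2 + u = u + u**2)
(sqrt(8 - 4) - 6)*P(j(3)) = (sqrt(8 - 4) - 6)*((-3*3)*(1 - 3*3)) = (sqrt(4) - 6)*(-9*(1 - 9)) = (2 - 6)*(-9*(-8)) = -4*72 = -288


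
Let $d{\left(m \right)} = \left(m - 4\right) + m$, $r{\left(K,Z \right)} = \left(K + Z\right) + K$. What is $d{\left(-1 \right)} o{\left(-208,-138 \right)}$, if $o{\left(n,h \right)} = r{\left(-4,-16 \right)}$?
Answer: $144$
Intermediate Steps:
$r{\left(K,Z \right)} = Z + 2 K$
$o{\left(n,h \right)} = -24$ ($o{\left(n,h \right)} = -16 + 2 \left(-4\right) = -16 - 8 = -24$)
$d{\left(m \right)} = -4 + 2 m$ ($d{\left(m \right)} = \left(-4 + m\right) + m = -4 + 2 m$)
$d{\left(-1 \right)} o{\left(-208,-138 \right)} = \left(-4 + 2 \left(-1\right)\right) \left(-24\right) = \left(-4 - 2\right) \left(-24\right) = \left(-6\right) \left(-24\right) = 144$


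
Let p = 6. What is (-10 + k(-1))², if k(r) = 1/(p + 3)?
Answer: 7921/81 ≈ 97.790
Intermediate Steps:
k(r) = ⅑ (k(r) = 1/(6 + 3) = 1/9 = ⅑)
(-10 + k(-1))² = (-10 + ⅑)² = (-89/9)² = 7921/81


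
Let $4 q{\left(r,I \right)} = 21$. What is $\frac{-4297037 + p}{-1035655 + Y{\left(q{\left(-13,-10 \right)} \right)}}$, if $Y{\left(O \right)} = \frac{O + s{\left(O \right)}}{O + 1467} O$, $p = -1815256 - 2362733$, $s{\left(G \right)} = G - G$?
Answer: $\frac{66545904152}{8131962913} \approx 8.1833$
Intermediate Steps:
$s{\left(G \right)} = 0$
$q{\left(r,I \right)} = \frac{21}{4}$ ($q{\left(r,I \right)} = \frac{1}{4} \cdot 21 = \frac{21}{4}$)
$p = -4177989$ ($p = -1815256 - 2362733 = -4177989$)
$Y{\left(O \right)} = \frac{O^{2}}{1467 + O}$ ($Y{\left(O \right)} = \frac{O + 0}{O + 1467} O = \frac{O}{1467 + O} O = \frac{O^{2}}{1467 + O}$)
$\frac{-4297037 + p}{-1035655 + Y{\left(q{\left(-13,-10 \right)} \right)}} = \frac{-4297037 - 4177989}{-1035655 + \frac{\left(\frac{21}{4}\right)^{2}}{1467 + \frac{21}{4}}} = - \frac{8475026}{-1035655 + \frac{441}{16 \cdot \frac{5889}{4}}} = - \frac{8475026}{-1035655 + \frac{441}{16} \cdot \frac{4}{5889}} = - \frac{8475026}{-1035655 + \frac{147}{7852}} = - \frac{8475026}{- \frac{8131962913}{7852}} = \left(-8475026\right) \left(- \frac{7852}{8131962913}\right) = \frac{66545904152}{8131962913}$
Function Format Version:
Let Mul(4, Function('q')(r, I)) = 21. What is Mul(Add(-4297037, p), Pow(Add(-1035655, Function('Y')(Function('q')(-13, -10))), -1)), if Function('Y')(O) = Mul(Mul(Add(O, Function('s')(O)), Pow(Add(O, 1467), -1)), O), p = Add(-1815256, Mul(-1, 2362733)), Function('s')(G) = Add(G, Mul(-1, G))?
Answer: Rational(66545904152, 8131962913) ≈ 8.1833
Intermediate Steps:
Function('s')(G) = 0
Function('q')(r, I) = Rational(21, 4) (Function('q')(r, I) = Mul(Rational(1, 4), 21) = Rational(21, 4))
p = -4177989 (p = Add(-1815256, -2362733) = -4177989)
Function('Y')(O) = Mul(Pow(O, 2), Pow(Add(1467, O), -1)) (Function('Y')(O) = Mul(Mul(Add(O, 0), Pow(Add(O, 1467), -1)), O) = Mul(Mul(O, Pow(Add(1467, O), -1)), O) = Mul(Pow(O, 2), Pow(Add(1467, O), -1)))
Mul(Add(-4297037, p), Pow(Add(-1035655, Function('Y')(Function('q')(-13, -10))), -1)) = Mul(Add(-4297037, -4177989), Pow(Add(-1035655, Mul(Pow(Rational(21, 4), 2), Pow(Add(1467, Rational(21, 4)), -1))), -1)) = Mul(-8475026, Pow(Add(-1035655, Mul(Rational(441, 16), Pow(Rational(5889, 4), -1))), -1)) = Mul(-8475026, Pow(Add(-1035655, Mul(Rational(441, 16), Rational(4, 5889))), -1)) = Mul(-8475026, Pow(Add(-1035655, Rational(147, 7852)), -1)) = Mul(-8475026, Pow(Rational(-8131962913, 7852), -1)) = Mul(-8475026, Rational(-7852, 8131962913)) = Rational(66545904152, 8131962913)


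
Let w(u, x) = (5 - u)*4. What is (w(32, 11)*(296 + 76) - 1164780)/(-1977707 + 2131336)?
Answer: -1204956/153629 ≈ -7.8433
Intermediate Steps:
w(u, x) = 20 - 4*u
(w(32, 11)*(296 + 76) - 1164780)/(-1977707 + 2131336) = ((20 - 4*32)*(296 + 76) - 1164780)/(-1977707 + 2131336) = ((20 - 128)*372 - 1164780)/153629 = (-108*372 - 1164780)*(1/153629) = (-40176 - 1164780)*(1/153629) = -1204956*1/153629 = -1204956/153629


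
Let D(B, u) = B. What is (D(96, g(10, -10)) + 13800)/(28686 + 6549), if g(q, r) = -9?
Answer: 1544/3915 ≈ 0.39438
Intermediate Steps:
(D(96, g(10, -10)) + 13800)/(28686 + 6549) = (96 + 13800)/(28686 + 6549) = 13896/35235 = 13896*(1/35235) = 1544/3915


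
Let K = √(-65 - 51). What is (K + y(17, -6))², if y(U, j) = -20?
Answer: 284 - 80*I*√29 ≈ 284.0 - 430.81*I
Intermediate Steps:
K = 2*I*√29 (K = √(-116) = 2*I*√29 ≈ 10.77*I)
(K + y(17, -6))² = (2*I*√29 - 20)² = (-20 + 2*I*√29)²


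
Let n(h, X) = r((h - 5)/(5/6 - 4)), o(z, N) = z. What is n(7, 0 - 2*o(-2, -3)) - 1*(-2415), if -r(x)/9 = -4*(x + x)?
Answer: 45021/19 ≈ 2369.5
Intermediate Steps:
r(x) = 72*x (r(x) = -(-36)*(x + x) = -(-36)*2*x = -(-72)*x = 72*x)
n(h, X) = 2160/19 - 432*h/19 (n(h, X) = 72*((h - 5)/(5/6 - 4)) = 72*((-5 + h)/(5*(⅙) - 4)) = 72*((-5 + h)/(⅚ - 4)) = 72*((-5 + h)/(-19/6)) = 72*((-5 + h)*(-6/19)) = 72*(30/19 - 6*h/19) = 2160/19 - 432*h/19)
n(7, 0 - 2*o(-2, -3)) - 1*(-2415) = (2160/19 - 432/19*7) - 1*(-2415) = (2160/19 - 3024/19) + 2415 = -864/19 + 2415 = 45021/19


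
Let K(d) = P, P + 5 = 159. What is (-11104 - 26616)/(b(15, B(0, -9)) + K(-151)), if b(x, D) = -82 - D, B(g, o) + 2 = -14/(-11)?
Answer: -10373/20 ≈ -518.65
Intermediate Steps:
B(g, o) = -8/11 (B(g, o) = -2 - 14/(-11) = -2 - 14*(-1/11) = -2 + 14/11 = -8/11)
P = 154 (P = -5 + 159 = 154)
K(d) = 154
(-11104 - 26616)/(b(15, B(0, -9)) + K(-151)) = (-11104 - 26616)/((-82 - 1*(-8/11)) + 154) = -37720/((-82 + 8/11) + 154) = -37720/(-894/11 + 154) = -37720/800/11 = -37720*11/800 = -10373/20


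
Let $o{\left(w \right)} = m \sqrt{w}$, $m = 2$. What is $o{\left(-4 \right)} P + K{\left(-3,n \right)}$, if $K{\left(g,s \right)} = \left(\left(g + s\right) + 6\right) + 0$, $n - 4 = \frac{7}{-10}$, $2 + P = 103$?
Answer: $\frac{63}{10} + 404 i \approx 6.3 + 404.0 i$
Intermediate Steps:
$o{\left(w \right)} = 2 \sqrt{w}$
$P = 101$ ($P = -2 + 103 = 101$)
$n = \frac{33}{10}$ ($n = 4 + \frac{7}{-10} = 4 + 7 \left(- \frac{1}{10}\right) = 4 - \frac{7}{10} = \frac{33}{10} \approx 3.3$)
$K{\left(g,s \right)} = 6 + g + s$ ($K{\left(g,s \right)} = \left(6 + g + s\right) + 0 = 6 + g + s$)
$o{\left(-4 \right)} P + K{\left(-3,n \right)} = 2 \sqrt{-4} \cdot 101 + \left(6 - 3 + \frac{33}{10}\right) = 2 \cdot 2 i 101 + \frac{63}{10} = 4 i 101 + \frac{63}{10} = 404 i + \frac{63}{10} = \frac{63}{10} + 404 i$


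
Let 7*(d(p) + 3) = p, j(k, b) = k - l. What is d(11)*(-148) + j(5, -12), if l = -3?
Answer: 1536/7 ≈ 219.43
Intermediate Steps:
j(k, b) = 3 + k (j(k, b) = k - 1*(-3) = k + 3 = 3 + k)
d(p) = -3 + p/7
d(11)*(-148) + j(5, -12) = (-3 + (⅐)*11)*(-148) + (3 + 5) = (-3 + 11/7)*(-148) + 8 = -10/7*(-148) + 8 = 1480/7 + 8 = 1536/7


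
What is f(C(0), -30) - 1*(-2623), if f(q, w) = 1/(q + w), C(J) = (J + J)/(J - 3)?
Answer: 78689/30 ≈ 2623.0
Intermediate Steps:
C(J) = 2*J/(-3 + J) (C(J) = (2*J)/(-3 + J) = 2*J/(-3 + J))
f(C(0), -30) - 1*(-2623) = 1/(2*0/(-3 + 0) - 30) - 1*(-2623) = 1/(2*0/(-3) - 30) + 2623 = 1/(2*0*(-⅓) - 30) + 2623 = 1/(0 - 30) + 2623 = 1/(-30) + 2623 = -1/30 + 2623 = 78689/30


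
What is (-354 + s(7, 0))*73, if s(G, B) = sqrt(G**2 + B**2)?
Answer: -25331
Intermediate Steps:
s(G, B) = sqrt(B**2 + G**2)
(-354 + s(7, 0))*73 = (-354 + sqrt(0**2 + 7**2))*73 = (-354 + sqrt(0 + 49))*73 = (-354 + sqrt(49))*73 = (-354 + 7)*73 = -347*73 = -25331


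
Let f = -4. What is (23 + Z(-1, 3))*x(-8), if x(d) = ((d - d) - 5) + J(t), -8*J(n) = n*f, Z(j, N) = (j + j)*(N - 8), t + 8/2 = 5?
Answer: -297/2 ≈ -148.50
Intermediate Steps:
t = 1 (t = -4 + 5 = 1)
Z(j, N) = 2*j*(-8 + N) (Z(j, N) = (2*j)*(-8 + N) = 2*j*(-8 + N))
J(n) = n/2 (J(n) = -n*(-4)/8 = -(-1)*n/2 = n/2)
x(d) = -9/2 (x(d) = ((d - d) - 5) + (½)*1 = (0 - 5) + ½ = -5 + ½ = -9/2)
(23 + Z(-1, 3))*x(-8) = (23 + 2*(-1)*(-8 + 3))*(-9/2) = (23 + 2*(-1)*(-5))*(-9/2) = (23 + 10)*(-9/2) = 33*(-9/2) = -297/2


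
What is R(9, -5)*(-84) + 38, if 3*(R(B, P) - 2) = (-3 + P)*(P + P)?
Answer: -2370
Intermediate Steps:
R(B, P) = 2 + 2*P*(-3 + P)/3 (R(B, P) = 2 + ((-3 + P)*(P + P))/3 = 2 + ((-3 + P)*(2*P))/3 = 2 + (2*P*(-3 + P))/3 = 2 + 2*P*(-3 + P)/3)
R(9, -5)*(-84) + 38 = (2 - 2*(-5) + (⅔)*(-5)²)*(-84) + 38 = (2 + 10 + (⅔)*25)*(-84) + 38 = (2 + 10 + 50/3)*(-84) + 38 = (86/3)*(-84) + 38 = -2408 + 38 = -2370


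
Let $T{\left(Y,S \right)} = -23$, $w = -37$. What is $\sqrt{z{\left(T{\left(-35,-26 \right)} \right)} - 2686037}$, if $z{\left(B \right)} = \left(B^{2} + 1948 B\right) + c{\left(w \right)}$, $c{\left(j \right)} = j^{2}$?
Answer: $i \sqrt{2728943} \approx 1652.0 i$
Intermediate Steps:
$z{\left(B \right)} = 1369 + B^{2} + 1948 B$ ($z{\left(B \right)} = \left(B^{2} + 1948 B\right) + \left(-37\right)^{2} = \left(B^{2} + 1948 B\right) + 1369 = 1369 + B^{2} + 1948 B$)
$\sqrt{z{\left(T{\left(-35,-26 \right)} \right)} - 2686037} = \sqrt{\left(1369 + \left(-23\right)^{2} + 1948 \left(-23\right)\right) - 2686037} = \sqrt{\left(1369 + 529 - 44804\right) - 2686037} = \sqrt{-42906 - 2686037} = \sqrt{-2728943} = i \sqrt{2728943}$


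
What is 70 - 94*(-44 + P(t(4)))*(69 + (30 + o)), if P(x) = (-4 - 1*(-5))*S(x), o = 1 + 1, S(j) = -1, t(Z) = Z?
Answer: 427300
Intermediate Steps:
o = 2
P(x) = -1 (P(x) = (-4 - 1*(-5))*(-1) = (-4 + 5)*(-1) = 1*(-1) = -1)
70 - 94*(-44 + P(t(4)))*(69 + (30 + o)) = 70 - 94*(-44 - 1)*(69 + (30 + 2)) = 70 - (-4230)*(69 + 32) = 70 - (-4230)*101 = 70 - 94*(-4545) = 70 + 427230 = 427300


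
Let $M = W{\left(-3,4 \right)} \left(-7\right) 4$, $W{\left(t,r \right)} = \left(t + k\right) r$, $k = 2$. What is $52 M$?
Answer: $5824$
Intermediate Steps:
$W{\left(t,r \right)} = r \left(2 + t\right)$ ($W{\left(t,r \right)} = \left(t + 2\right) r = \left(2 + t\right) r = r \left(2 + t\right)$)
$M = 112$ ($M = 4 \left(2 - 3\right) \left(-7\right) 4 = 4 \left(-1\right) \left(-7\right) 4 = \left(-4\right) \left(-7\right) 4 = 28 \cdot 4 = 112$)
$52 M = 52 \cdot 112 = 5824$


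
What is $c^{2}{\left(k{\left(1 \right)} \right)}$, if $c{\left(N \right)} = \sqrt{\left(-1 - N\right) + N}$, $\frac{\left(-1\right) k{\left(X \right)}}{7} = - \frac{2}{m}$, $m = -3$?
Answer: $-1$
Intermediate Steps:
$k{\left(X \right)} = - \frac{14}{3}$ ($k{\left(X \right)} = - 7 \left(- \frac{2}{-3}\right) = - 7 \left(\left(-2\right) \left(- \frac{1}{3}\right)\right) = \left(-7\right) \frac{2}{3} = - \frac{14}{3}$)
$c{\left(N \right)} = i$ ($c{\left(N \right)} = \sqrt{-1} = i$)
$c^{2}{\left(k{\left(1 \right)} \right)} = i^{2} = -1$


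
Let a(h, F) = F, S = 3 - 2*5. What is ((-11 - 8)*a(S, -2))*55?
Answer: 2090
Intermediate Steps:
S = -7 (S = 3 - 10 = -7)
((-11 - 8)*a(S, -2))*55 = ((-11 - 8)*(-2))*55 = -19*(-2)*55 = 38*55 = 2090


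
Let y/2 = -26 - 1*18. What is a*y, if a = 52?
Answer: -4576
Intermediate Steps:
y = -88 (y = 2*(-26 - 1*18) = 2*(-26 - 18) = 2*(-44) = -88)
a*y = 52*(-88) = -4576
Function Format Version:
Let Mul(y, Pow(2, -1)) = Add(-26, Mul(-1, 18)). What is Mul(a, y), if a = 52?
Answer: -4576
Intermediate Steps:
y = -88 (y = Mul(2, Add(-26, Mul(-1, 18))) = Mul(2, Add(-26, -18)) = Mul(2, -44) = -88)
Mul(a, y) = Mul(52, -88) = -4576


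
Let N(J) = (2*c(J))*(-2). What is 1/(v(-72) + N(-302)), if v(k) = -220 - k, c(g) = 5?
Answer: -1/168 ≈ -0.0059524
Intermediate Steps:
N(J) = -20 (N(J) = (2*5)*(-2) = 10*(-2) = -20)
1/(v(-72) + N(-302)) = 1/((-220 - 1*(-72)) - 20) = 1/((-220 + 72) - 20) = 1/(-148 - 20) = 1/(-168) = -1/168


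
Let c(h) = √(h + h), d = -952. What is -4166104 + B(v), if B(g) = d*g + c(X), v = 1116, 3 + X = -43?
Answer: -5228536 + 2*I*√23 ≈ -5.2285e+6 + 9.5917*I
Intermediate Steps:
X = -46 (X = -3 - 43 = -46)
c(h) = √2*√h (c(h) = √(2*h) = √2*√h)
B(g) = -952*g + 2*I*√23 (B(g) = -952*g + √2*√(-46) = -952*g + √2*(I*√46) = -952*g + 2*I*√23)
-4166104 + B(v) = -4166104 + (-952*1116 + 2*I*√23) = -4166104 + (-1062432 + 2*I*√23) = -5228536 + 2*I*√23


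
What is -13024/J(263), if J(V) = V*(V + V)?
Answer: -6512/69169 ≈ -0.094146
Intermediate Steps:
J(V) = 2*V**2 (J(V) = V*(2*V) = 2*V**2)
-13024/J(263) = -13024/(2*263**2) = -13024/(2*69169) = -13024/138338 = -13024*1/138338 = -6512/69169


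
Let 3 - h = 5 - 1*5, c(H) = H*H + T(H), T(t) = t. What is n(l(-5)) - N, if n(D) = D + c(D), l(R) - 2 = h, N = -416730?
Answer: 416765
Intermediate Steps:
c(H) = H + H² (c(H) = H*H + H = H² + H = H + H²)
h = 3 (h = 3 - (5 - 1*5) = 3 - (5 - 5) = 3 - 1*0 = 3 + 0 = 3)
l(R) = 5 (l(R) = 2 + 3 = 5)
n(D) = D + D*(1 + D)
n(l(-5)) - N = 5*(2 + 5) - 1*(-416730) = 5*7 + 416730 = 35 + 416730 = 416765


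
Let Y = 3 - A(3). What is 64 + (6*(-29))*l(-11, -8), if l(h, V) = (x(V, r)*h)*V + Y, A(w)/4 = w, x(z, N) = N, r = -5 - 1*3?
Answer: 124126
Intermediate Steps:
r = -8 (r = -5 - 3 = -8)
A(w) = 4*w
Y = -9 (Y = 3 - 4*3 = 3 - 1*12 = 3 - 12 = -9)
l(h, V) = -9 - 8*V*h (l(h, V) = (-8*h)*V - 9 = -8*V*h - 9 = -9 - 8*V*h)
64 + (6*(-29))*l(-11, -8) = 64 + (6*(-29))*(-9 - 8*(-8)*(-11)) = 64 - 174*(-9 - 704) = 64 - 174*(-713) = 64 + 124062 = 124126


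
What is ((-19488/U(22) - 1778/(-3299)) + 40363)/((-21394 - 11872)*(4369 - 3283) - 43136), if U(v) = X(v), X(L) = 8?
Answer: -125122951/119324869588 ≈ -0.0010486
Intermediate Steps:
U(v) = 8
((-19488/U(22) - 1778/(-3299)) + 40363)/((-21394 - 11872)*(4369 - 3283) - 43136) = ((-19488/8 - 1778/(-3299)) + 40363)/((-21394 - 11872)*(4369 - 3283) - 43136) = ((-19488*1/8 - 1778*(-1/3299)) + 40363)/(-33266*1086 - 43136) = ((-2436 + 1778/3299) + 40363)/(-36126876 - 43136) = (-8034586/3299 + 40363)/(-36170012) = (125122951/3299)*(-1/36170012) = -125122951/119324869588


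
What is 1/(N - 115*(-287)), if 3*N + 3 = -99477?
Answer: -1/155 ≈ -0.0064516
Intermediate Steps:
N = -33160 (N = -1 + (⅓)*(-99477) = -1 - 33159 = -33160)
1/(N - 115*(-287)) = 1/(-33160 - 115*(-287)) = 1/(-33160 + 33005) = 1/(-155) = -1/155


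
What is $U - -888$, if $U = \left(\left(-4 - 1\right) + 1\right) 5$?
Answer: $868$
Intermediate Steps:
$U = -20$ ($U = \left(\left(-4 - 1\right) + 1\right) 5 = \left(-5 + 1\right) 5 = \left(-4\right) 5 = -20$)
$U - -888 = -20 - -888 = -20 + 888 = 868$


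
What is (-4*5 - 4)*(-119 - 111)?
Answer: 5520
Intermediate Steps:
(-4*5 - 4)*(-119 - 111) = (-20 - 4)*(-230) = -24*(-230) = 5520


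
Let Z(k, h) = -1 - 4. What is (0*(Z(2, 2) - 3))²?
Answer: 0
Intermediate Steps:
Z(k, h) = -5
(0*(Z(2, 2) - 3))² = (0*(-5 - 3))² = (0*(-8))² = 0² = 0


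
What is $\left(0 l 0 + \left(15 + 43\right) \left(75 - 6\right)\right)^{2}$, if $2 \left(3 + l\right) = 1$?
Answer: $16016004$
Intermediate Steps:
$l = - \frac{5}{2}$ ($l = -3 + \frac{1}{2} \cdot 1 = -3 + \frac{1}{2} = - \frac{5}{2} \approx -2.5$)
$\left(0 l 0 + \left(15 + 43\right) \left(75 - 6\right)\right)^{2} = \left(0 \left(- \frac{5}{2}\right) 0 + \left(15 + 43\right) \left(75 - 6\right)\right)^{2} = \left(0 \cdot 0 + 58 \cdot 69\right)^{2} = \left(0 + 4002\right)^{2} = 4002^{2} = 16016004$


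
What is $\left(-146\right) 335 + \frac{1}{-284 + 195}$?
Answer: $- \frac{4352991}{89} \approx -48910.0$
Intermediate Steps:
$\left(-146\right) 335 + \frac{1}{-284 + 195} = -48910 + \frac{1}{-89} = -48910 - \frac{1}{89} = - \frac{4352991}{89}$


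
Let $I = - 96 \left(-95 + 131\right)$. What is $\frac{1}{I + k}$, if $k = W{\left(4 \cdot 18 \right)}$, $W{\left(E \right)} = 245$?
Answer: $- \frac{1}{3211} \approx -0.00031143$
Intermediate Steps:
$k = 245$
$I = -3456$ ($I = \left(-96\right) 36 = -3456$)
$\frac{1}{I + k} = \frac{1}{-3456 + 245} = \frac{1}{-3211} = - \frac{1}{3211}$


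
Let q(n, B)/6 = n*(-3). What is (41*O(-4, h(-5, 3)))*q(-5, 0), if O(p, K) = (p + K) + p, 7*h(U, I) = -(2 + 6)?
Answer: -236160/7 ≈ -33737.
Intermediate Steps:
q(n, B) = -18*n (q(n, B) = 6*(n*(-3)) = 6*(-3*n) = -18*n)
h(U, I) = -8/7 (h(U, I) = (-(2 + 6))/7 = (-1*8)/7 = (⅐)*(-8) = -8/7)
O(p, K) = K + 2*p (O(p, K) = (K + p) + p = K + 2*p)
(41*O(-4, h(-5, 3)))*q(-5, 0) = (41*(-8/7 + 2*(-4)))*(-18*(-5)) = (41*(-8/7 - 8))*90 = (41*(-64/7))*90 = -2624/7*90 = -236160/7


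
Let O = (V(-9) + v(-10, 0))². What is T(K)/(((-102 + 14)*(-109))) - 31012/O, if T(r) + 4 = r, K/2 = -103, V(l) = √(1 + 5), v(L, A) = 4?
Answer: -818037161/119900 + 62024*√6/25 ≈ -745.58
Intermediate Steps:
V(l) = √6
K = -206 (K = 2*(-103) = -206)
T(r) = -4 + r
O = (4 + √6)² (O = (√6 + 4)² = (4 + √6)² ≈ 41.596)
T(K)/(((-102 + 14)*(-109))) - 31012/O = (-4 - 206)/(((-102 + 14)*(-109))) - 31012/(4 + √6)² = -210/((-88*(-109))) - 31012/(4 + √6)² = -210/9592 - 31012/(4 + √6)² = -210*1/9592 - 31012/(4 + √6)² = -105/4796 - 31012/(4 + √6)²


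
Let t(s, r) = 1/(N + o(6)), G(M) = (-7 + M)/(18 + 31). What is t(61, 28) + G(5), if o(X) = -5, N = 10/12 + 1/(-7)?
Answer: -2420/8869 ≈ -0.27286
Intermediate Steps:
N = 29/42 (N = 10*(1/12) + 1*(-⅐) = ⅚ - ⅐ = 29/42 ≈ 0.69048)
G(M) = -⅐ + M/49 (G(M) = (-7 + M)/49 = (-7 + M)*(1/49) = -⅐ + M/49)
t(s, r) = -42/181 (t(s, r) = 1/(29/42 - 5) = 1/(-181/42) = -42/181)
t(61, 28) + G(5) = -42/181 + (-⅐ + (1/49)*5) = -42/181 + (-⅐ + 5/49) = -42/181 - 2/49 = -2420/8869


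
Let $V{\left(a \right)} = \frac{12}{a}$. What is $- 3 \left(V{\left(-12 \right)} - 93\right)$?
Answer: $282$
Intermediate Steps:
$- 3 \left(V{\left(-12 \right)} - 93\right) = - 3 \left(\frac{12}{-12} - 93\right) = - 3 \left(12 \left(- \frac{1}{12}\right) - 93\right) = - 3 \left(-1 - 93\right) = \left(-3\right) \left(-94\right) = 282$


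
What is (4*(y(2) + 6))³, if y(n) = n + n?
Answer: 64000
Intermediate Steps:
y(n) = 2*n
(4*(y(2) + 6))³ = (4*(2*2 + 6))³ = (4*(4 + 6))³ = (4*10)³ = 40³ = 64000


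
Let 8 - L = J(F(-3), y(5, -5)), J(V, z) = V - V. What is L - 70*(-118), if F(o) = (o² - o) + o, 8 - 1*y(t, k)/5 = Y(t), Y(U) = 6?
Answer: 8268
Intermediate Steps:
y(t, k) = 10 (y(t, k) = 40 - 5*6 = 40 - 30 = 10)
F(o) = o²
J(V, z) = 0
L = 8 (L = 8 - 1*0 = 8 + 0 = 8)
L - 70*(-118) = 8 - 70*(-118) = 8 + 8260 = 8268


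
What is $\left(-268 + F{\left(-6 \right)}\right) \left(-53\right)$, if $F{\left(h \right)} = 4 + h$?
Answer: $14310$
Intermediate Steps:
$\left(-268 + F{\left(-6 \right)}\right) \left(-53\right) = \left(-268 + \left(4 - 6\right)\right) \left(-53\right) = \left(-268 - 2\right) \left(-53\right) = \left(-270\right) \left(-53\right) = 14310$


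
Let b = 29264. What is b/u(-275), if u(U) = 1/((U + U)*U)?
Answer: 4426180000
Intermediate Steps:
u(U) = 1/(2*U²) (u(U) = 1/(((2*U))*U) = (1/(2*U))/U = 1/(2*U²))
b/u(-275) = 29264/(((½)/(-275)²)) = 29264/(((½)*(1/75625))) = 29264/(1/151250) = 29264*151250 = 4426180000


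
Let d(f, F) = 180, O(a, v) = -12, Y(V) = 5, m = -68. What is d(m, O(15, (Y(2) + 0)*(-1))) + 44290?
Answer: 44470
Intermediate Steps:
d(m, O(15, (Y(2) + 0)*(-1))) + 44290 = 180 + 44290 = 44470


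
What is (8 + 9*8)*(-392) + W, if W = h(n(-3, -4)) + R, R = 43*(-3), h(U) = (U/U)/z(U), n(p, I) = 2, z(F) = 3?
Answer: -94466/3 ≈ -31489.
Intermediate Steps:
h(U) = ⅓ (h(U) = (U/U)/3 = 1*(⅓) = ⅓)
R = -129
W = -386/3 (W = ⅓ - 129 = -386/3 ≈ -128.67)
(8 + 9*8)*(-392) + W = (8 + 9*8)*(-392) - 386/3 = (8 + 72)*(-392) - 386/3 = 80*(-392) - 386/3 = -31360 - 386/3 = -94466/3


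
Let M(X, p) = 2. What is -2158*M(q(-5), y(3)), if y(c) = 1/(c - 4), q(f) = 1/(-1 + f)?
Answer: -4316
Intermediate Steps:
y(c) = 1/(-4 + c)
-2158*M(q(-5), y(3)) = -2158*2 = -4316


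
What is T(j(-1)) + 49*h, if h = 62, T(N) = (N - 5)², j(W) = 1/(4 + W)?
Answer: 27538/9 ≈ 3059.8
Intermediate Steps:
T(N) = (-5 + N)²
T(j(-1)) + 49*h = (-5 + 1/(4 - 1))² + 49*62 = (-5 + 1/3)² + 3038 = (-5 + ⅓)² + 3038 = (-14/3)² + 3038 = 196/9 + 3038 = 27538/9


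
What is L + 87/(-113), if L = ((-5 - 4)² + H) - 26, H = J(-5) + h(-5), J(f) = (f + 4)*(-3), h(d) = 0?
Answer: 6467/113 ≈ 57.230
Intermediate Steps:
J(f) = -12 - 3*f (J(f) = (4 + f)*(-3) = -12 - 3*f)
H = 3 (H = (-12 - 3*(-5)) + 0 = (-12 + 15) + 0 = 3 + 0 = 3)
L = 58 (L = ((-5 - 4)² + 3) - 26 = ((-9)² + 3) - 26 = (81 + 3) - 26 = 84 - 26 = 58)
L + 87/(-113) = 58 + 87/(-113) = 58 - 1/113*87 = 58 - 87/113 = 6467/113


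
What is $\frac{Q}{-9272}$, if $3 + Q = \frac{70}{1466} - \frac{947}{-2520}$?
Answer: $\frac{4759129}{17126867520} \approx 0.00027787$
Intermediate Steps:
$Q = - \frac{4759129}{1847160}$ ($Q = -3 + \left(\frac{70}{1466} - \frac{947}{-2520}\right) = -3 + \left(70 \cdot \frac{1}{1466} - - \frac{947}{2520}\right) = -3 + \left(\frac{35}{733} + \frac{947}{2520}\right) = -3 + \frac{782351}{1847160} = - \frac{4759129}{1847160} \approx -2.5765$)
$\frac{Q}{-9272} = - \frac{4759129}{1847160 \left(-9272\right)} = \left(- \frac{4759129}{1847160}\right) \left(- \frac{1}{9272}\right) = \frac{4759129}{17126867520}$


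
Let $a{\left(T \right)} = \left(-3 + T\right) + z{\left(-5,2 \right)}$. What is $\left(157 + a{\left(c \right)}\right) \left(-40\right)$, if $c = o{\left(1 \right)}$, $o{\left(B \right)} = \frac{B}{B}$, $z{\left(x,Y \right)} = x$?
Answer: $-6000$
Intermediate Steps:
$o{\left(B \right)} = 1$
$c = 1$
$a{\left(T \right)} = -8 + T$ ($a{\left(T \right)} = \left(-3 + T\right) - 5 = -8 + T$)
$\left(157 + a{\left(c \right)}\right) \left(-40\right) = \left(157 + \left(-8 + 1\right)\right) \left(-40\right) = \left(157 - 7\right) \left(-40\right) = 150 \left(-40\right) = -6000$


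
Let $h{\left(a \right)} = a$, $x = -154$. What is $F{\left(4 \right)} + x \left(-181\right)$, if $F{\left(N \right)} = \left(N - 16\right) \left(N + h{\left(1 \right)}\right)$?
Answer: $27814$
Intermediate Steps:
$F{\left(N \right)} = \left(1 + N\right) \left(-16 + N\right)$ ($F{\left(N \right)} = \left(N - 16\right) \left(N + 1\right) = \left(-16 + N\right) \left(1 + N\right) = \left(1 + N\right) \left(-16 + N\right)$)
$F{\left(4 \right)} + x \left(-181\right) = \left(-16 + 4^{2} - 60\right) - -27874 = \left(-16 + 16 - 60\right) + 27874 = -60 + 27874 = 27814$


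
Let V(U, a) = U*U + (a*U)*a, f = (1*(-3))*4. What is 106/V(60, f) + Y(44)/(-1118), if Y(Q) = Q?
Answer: -105013/3421080 ≈ -0.030696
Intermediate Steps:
f = -12 (f = -3*4 = -12)
V(U, a) = U² + U*a² (V(U, a) = U² + (U*a)*a = U² + U*a²)
106/V(60, f) + Y(44)/(-1118) = 106/((60*(60 + (-12)²))) + 44/(-1118) = 106/((60*(60 + 144))) + 44*(-1/1118) = 106/((60*204)) - 22/559 = 106/12240 - 22/559 = 106*(1/12240) - 22/559 = 53/6120 - 22/559 = -105013/3421080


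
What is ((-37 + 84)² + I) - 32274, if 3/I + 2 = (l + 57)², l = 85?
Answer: -606170527/20162 ≈ -30065.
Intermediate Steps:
I = 3/20162 (I = 3/(-2 + (85 + 57)²) = 3/(-2 + 142²) = 3/(-2 + 20164) = 3/20162 ≈ 0.00014879)
((-37 + 84)² + I) - 32274 = ((-37 + 84)² + 3/20162) - 32274 = (47² + 3/20162) - 32274 = (2209 + 3/20162) - 32274 = 44537861/20162 - 32274 = -606170527/20162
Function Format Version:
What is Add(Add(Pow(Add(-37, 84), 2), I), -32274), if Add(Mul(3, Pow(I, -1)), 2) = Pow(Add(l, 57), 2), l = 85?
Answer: Rational(-606170527, 20162) ≈ -30065.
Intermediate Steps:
I = Rational(3, 20162) (I = Mul(3, Pow(Add(-2, Pow(Add(85, 57), 2)), -1)) = Mul(3, Pow(Add(-2, Pow(142, 2)), -1)) = Mul(3, Pow(Add(-2, 20164), -1)) = Mul(3, Pow(20162, -1)) = Mul(3, Rational(1, 20162)) = Rational(3, 20162) ≈ 0.00014879)
Add(Add(Pow(Add(-37, 84), 2), I), -32274) = Add(Add(Pow(Add(-37, 84), 2), Rational(3, 20162)), -32274) = Add(Add(Pow(47, 2), Rational(3, 20162)), -32274) = Add(Add(2209, Rational(3, 20162)), -32274) = Add(Rational(44537861, 20162), -32274) = Rational(-606170527, 20162)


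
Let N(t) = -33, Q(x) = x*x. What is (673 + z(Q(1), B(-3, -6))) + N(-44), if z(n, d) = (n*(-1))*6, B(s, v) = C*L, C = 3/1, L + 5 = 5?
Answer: 634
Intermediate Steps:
L = 0 (L = -5 + 5 = 0)
C = 3 (C = 3*1 = 3)
Q(x) = x²
B(s, v) = 0 (B(s, v) = 3*0 = 0)
z(n, d) = -6*n (z(n, d) = -n*6 = -6*n)
(673 + z(Q(1), B(-3, -6))) + N(-44) = (673 - 6*1²) - 33 = (673 - 6*1) - 33 = (673 - 6) - 33 = 667 - 33 = 634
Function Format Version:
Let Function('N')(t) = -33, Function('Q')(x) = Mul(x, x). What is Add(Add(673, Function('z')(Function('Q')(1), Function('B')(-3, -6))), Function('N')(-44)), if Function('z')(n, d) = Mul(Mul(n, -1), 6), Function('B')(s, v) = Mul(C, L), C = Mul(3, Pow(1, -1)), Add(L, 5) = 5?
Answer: 634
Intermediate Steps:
L = 0 (L = Add(-5, 5) = 0)
C = 3 (C = Mul(3, 1) = 3)
Function('Q')(x) = Pow(x, 2)
Function('B')(s, v) = 0 (Function('B')(s, v) = Mul(3, 0) = 0)
Function('z')(n, d) = Mul(-6, n) (Function('z')(n, d) = Mul(Mul(-1, n), 6) = Mul(-6, n))
Add(Add(673, Function('z')(Function('Q')(1), Function('B')(-3, -6))), Function('N')(-44)) = Add(Add(673, Mul(-6, Pow(1, 2))), -33) = Add(Add(673, Mul(-6, 1)), -33) = Add(Add(673, -6), -33) = Add(667, -33) = 634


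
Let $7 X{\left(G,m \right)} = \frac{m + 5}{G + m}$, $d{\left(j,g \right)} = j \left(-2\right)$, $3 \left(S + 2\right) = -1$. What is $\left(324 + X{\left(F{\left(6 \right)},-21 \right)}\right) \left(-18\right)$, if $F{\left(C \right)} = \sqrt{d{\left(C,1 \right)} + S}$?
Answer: $- \frac{3984552}{683} - \frac{144 i \sqrt{129}}{4781} \approx -5833.9 - 0.34209 i$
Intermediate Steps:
$S = - \frac{7}{3}$ ($S = -2 + \frac{1}{3} \left(-1\right) = -2 - \frac{1}{3} = - \frac{7}{3} \approx -2.3333$)
$d{\left(j,g \right)} = - 2 j$
$F{\left(C \right)} = \sqrt{- \frac{7}{3} - 2 C}$ ($F{\left(C \right)} = \sqrt{- 2 C - \frac{7}{3}} = \sqrt{- \frac{7}{3} - 2 C}$)
$X{\left(G,m \right)} = \frac{5 + m}{7 \left(G + m\right)}$ ($X{\left(G,m \right)} = \frac{\left(m + 5\right) \frac{1}{G + m}}{7} = \frac{\left(5 + m\right) \frac{1}{G + m}}{7} = \frac{\frac{1}{G + m} \left(5 + m\right)}{7} = \frac{5 + m}{7 \left(G + m\right)}$)
$\left(324 + X{\left(F{\left(6 \right)},-21 \right)}\right) \left(-18\right) = \left(324 + \frac{5 - 21}{7 \left(\frac{\sqrt{-21 - 108}}{3} - 21\right)}\right) \left(-18\right) = \left(324 + \frac{1}{7} \frac{1}{\frac{\sqrt{-21 - 108}}{3} - 21} \left(-16\right)\right) \left(-18\right) = \left(324 + \frac{1}{7} \frac{1}{\frac{\sqrt{-129}}{3} - 21} \left(-16\right)\right) \left(-18\right) = \left(324 + \frac{1}{7} \frac{1}{\frac{i \sqrt{129}}{3} - 21} \left(-16\right)\right) \left(-18\right) = \left(324 + \frac{1}{7} \frac{1}{-21 + \frac{i \sqrt{129}}{3}} \left(-16\right)\right) \left(-18\right) = \left(324 - \frac{16}{7 \left(-21 + \frac{i \sqrt{129}}{3}\right)}\right) \left(-18\right) = -5832 + \frac{288}{7 \left(-21 + \frac{i \sqrt{129}}{3}\right)}$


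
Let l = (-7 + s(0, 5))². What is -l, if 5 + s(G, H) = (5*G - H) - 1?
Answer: -324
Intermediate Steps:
s(G, H) = -6 - H + 5*G (s(G, H) = -5 + ((5*G - H) - 1) = -5 + ((-H + 5*G) - 1) = -5 + (-1 - H + 5*G) = -6 - H + 5*G)
l = 324 (l = (-7 + (-6 - 1*5 + 5*0))² = (-7 + (-6 - 5 + 0))² = (-7 - 11)² = (-18)² = 324)
-l = -1*324 = -324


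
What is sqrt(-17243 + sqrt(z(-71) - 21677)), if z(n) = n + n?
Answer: sqrt(-17243 + I*sqrt(21819)) ≈ 0.5624 + 131.31*I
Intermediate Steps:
z(n) = 2*n
sqrt(-17243 + sqrt(z(-71) - 21677)) = sqrt(-17243 + sqrt(2*(-71) - 21677)) = sqrt(-17243 + sqrt(-142 - 21677)) = sqrt(-17243 + sqrt(-21819)) = sqrt(-17243 + I*sqrt(21819))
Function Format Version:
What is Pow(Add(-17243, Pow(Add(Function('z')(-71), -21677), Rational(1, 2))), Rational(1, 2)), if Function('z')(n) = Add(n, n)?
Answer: Pow(Add(-17243, Mul(I, Pow(21819, Rational(1, 2)))), Rational(1, 2)) ≈ Add(0.5624, Mul(131.31, I))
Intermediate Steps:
Function('z')(n) = Mul(2, n)
Pow(Add(-17243, Pow(Add(Function('z')(-71), -21677), Rational(1, 2))), Rational(1, 2)) = Pow(Add(-17243, Pow(Add(Mul(2, -71), -21677), Rational(1, 2))), Rational(1, 2)) = Pow(Add(-17243, Pow(Add(-142, -21677), Rational(1, 2))), Rational(1, 2)) = Pow(Add(-17243, Pow(-21819, Rational(1, 2))), Rational(1, 2)) = Pow(Add(-17243, Mul(I, Pow(21819, Rational(1, 2)))), Rational(1, 2))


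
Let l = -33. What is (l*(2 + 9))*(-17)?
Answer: 6171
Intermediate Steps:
(l*(2 + 9))*(-17) = -33*(2 + 9)*(-17) = -33*11*(-17) = -363*(-17) = 6171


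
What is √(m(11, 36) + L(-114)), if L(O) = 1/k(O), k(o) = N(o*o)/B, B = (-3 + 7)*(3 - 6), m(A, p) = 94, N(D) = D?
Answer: √305403/57 ≈ 9.6953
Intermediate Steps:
B = -12 (B = 4*(-3) = -12)
k(o) = -o²/12 (k(o) = (o*o)/(-12) = o²*(-1/12) = -o²/12)
L(O) = -12/O² (L(O) = 1/(-O²/12) = -12/O²)
√(m(11, 36) + L(-114)) = √(94 - 12/(-114)²) = √(94 - 12*1/12996) = √(94 - 1/1083) = √(101801/1083) = √305403/57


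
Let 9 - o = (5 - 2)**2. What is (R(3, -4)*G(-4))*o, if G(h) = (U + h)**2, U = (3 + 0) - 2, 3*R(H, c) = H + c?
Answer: 0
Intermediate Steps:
R(H, c) = H/3 + c/3 (R(H, c) = (H + c)/3 = H/3 + c/3)
o = 0 (o = 9 - (5 - 2)**2 = 9 - 1*3**2 = 9 - 1*9 = 9 - 9 = 0)
U = 1 (U = 3 - 2 = 1)
G(h) = (1 + h)**2
(R(3, -4)*G(-4))*o = (((1/3)*3 + (1/3)*(-4))*(1 - 4)**2)*0 = ((1 - 4/3)*(-3)**2)*0 = -1/3*9*0 = -3*0 = 0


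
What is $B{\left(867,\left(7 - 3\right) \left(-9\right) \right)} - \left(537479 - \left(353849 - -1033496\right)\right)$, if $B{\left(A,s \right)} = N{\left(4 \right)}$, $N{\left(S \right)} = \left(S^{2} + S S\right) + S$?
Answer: $849902$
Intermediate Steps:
$N{\left(S \right)} = S + 2 S^{2}$ ($N{\left(S \right)} = \left(S^{2} + S^{2}\right) + S = 2 S^{2} + S = S + 2 S^{2}$)
$B{\left(A,s \right)} = 36$ ($B{\left(A,s \right)} = 4 \left(1 + 2 \cdot 4\right) = 4 \left(1 + 8\right) = 4 \cdot 9 = 36$)
$B{\left(867,\left(7 - 3\right) \left(-9\right) \right)} - \left(537479 - \left(353849 - -1033496\right)\right) = 36 - \left(537479 - \left(353849 - -1033496\right)\right) = 36 - \left(537479 - \left(353849 + 1033496\right)\right) = 36 - \left(537479 - 1387345\right) = 36 - -849866 = 36 + 849866 = 849902$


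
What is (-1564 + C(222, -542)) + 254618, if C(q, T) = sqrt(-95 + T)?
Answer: 253054 + 7*I*sqrt(13) ≈ 2.5305e+5 + 25.239*I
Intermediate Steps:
(-1564 + C(222, -542)) + 254618 = (-1564 + sqrt(-95 - 542)) + 254618 = (-1564 + sqrt(-637)) + 254618 = (-1564 + 7*I*sqrt(13)) + 254618 = 253054 + 7*I*sqrt(13)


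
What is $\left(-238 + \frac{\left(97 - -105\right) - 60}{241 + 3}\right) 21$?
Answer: $- \frac{608265}{122} \approx -4985.8$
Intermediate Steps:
$\left(-238 + \frac{\left(97 - -105\right) - 60}{241 + 3}\right) 21 = \left(-238 + \frac{\left(97 + 105\right) - 60}{244}\right) 21 = \left(-238 + \left(202 - 60\right) \frac{1}{244}\right) 21 = \left(-238 + 142 \cdot \frac{1}{244}\right) 21 = \left(-238 + \frac{71}{122}\right) 21 = \left(- \frac{28965}{122}\right) 21 = - \frac{608265}{122}$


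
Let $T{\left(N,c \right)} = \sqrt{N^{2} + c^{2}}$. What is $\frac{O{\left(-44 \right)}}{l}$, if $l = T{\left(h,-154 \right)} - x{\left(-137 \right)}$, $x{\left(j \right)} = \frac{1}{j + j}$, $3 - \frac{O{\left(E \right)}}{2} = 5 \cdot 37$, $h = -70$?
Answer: $\frac{99736}{2148374815} - \frac{382587296 \sqrt{146}}{2148374815} \approx -2.1517$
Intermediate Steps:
$O{\left(E \right)} = -364$ ($O{\left(E \right)} = 6 - 2 \cdot 5 \cdot 37 = 6 - 370 = -364$)
$x{\left(j \right)} = \frac{1}{2 j}$
$l = \frac{1}{274} + 14 \sqrt{146}$ ($l = \sqrt{\left(-70\right)^{2} + \left(-154\right)^{2}} - \frac{1}{2 \left(-137\right)} = \sqrt{4900 + 23716} - \frac{1}{2} \left(- \frac{1}{137}\right) = \sqrt{28616} - - \frac{1}{274} = 14 \sqrt{146} + \frac{1}{274} = \frac{1}{274} + 14 \sqrt{146} \approx 169.17$)
$\frac{O{\left(-44 \right)}}{l} = - \frac{364}{\frac{1}{274} + 14 \sqrt{146}}$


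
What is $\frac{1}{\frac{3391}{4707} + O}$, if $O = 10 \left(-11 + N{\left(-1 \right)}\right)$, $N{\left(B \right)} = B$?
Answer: $- \frac{4707}{561449} \approx -0.0083837$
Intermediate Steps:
$O = -120$ ($O = 10 \left(-11 - 1\right) = 10 \left(-12\right) = -120$)
$\frac{1}{\frac{3391}{4707} + O} = \frac{1}{\frac{3391}{4707} - 120} = \frac{1}{- \frac{561449}{4707}} = - \frac{4707}{561449}$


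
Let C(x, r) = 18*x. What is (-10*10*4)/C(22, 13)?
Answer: -100/99 ≈ -1.0101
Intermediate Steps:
(-10*10*4)/C(22, 13) = (-10*10*4)/((18*22)) = -100*4/396 = -400*1/396 = -100/99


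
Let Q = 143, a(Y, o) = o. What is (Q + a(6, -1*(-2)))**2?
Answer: 21025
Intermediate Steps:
(Q + a(6, -1*(-2)))**2 = (143 - 1*(-2))**2 = (143 + 2)**2 = 145**2 = 21025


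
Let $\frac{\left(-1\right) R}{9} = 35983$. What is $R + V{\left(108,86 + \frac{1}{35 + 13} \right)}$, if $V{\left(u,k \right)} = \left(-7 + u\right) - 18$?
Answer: $-323764$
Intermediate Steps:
$V{\left(u,k \right)} = -25 + u$
$R = -323847$ ($R = \left(-9\right) 35983 = -323847$)
$R + V{\left(108,86 + \frac{1}{35 + 13} \right)} = -323847 + \left(-25 + 108\right) = -323847 + 83 = -323764$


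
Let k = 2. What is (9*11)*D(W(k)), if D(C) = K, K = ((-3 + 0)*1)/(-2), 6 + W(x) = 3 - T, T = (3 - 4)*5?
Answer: 297/2 ≈ 148.50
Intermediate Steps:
T = -5 (T = -1*5 = -5)
W(x) = 2 (W(x) = -6 + (3 - 1*(-5)) = -6 + (3 + 5) = -6 + 8 = 2)
K = 3/2 (K = -3*1*(-½) = -3*(-½) = 3/2 ≈ 1.5000)
D(C) = 3/2
(9*11)*D(W(k)) = (9*11)*(3/2) = 99*(3/2) = 297/2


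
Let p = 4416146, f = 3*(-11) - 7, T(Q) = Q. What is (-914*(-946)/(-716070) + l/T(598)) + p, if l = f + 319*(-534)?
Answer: 472728683759857/107052465 ≈ 4.4159e+6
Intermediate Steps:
f = -40 (f = -33 - 7 = -40)
l = -170386 (l = -40 + 319*(-534) = -40 - 170346 = -170386)
(-914*(-946)/(-716070) + l/T(598)) + p = (-914*(-946)/(-716070) - 170386/598) + 4416146 = (864644*(-1/716070) - 170386*1/598) + 4416146 = (-432322/358035 - 85193/299) + 4416146 = -30631340033/107052465 + 4416146 = 472728683759857/107052465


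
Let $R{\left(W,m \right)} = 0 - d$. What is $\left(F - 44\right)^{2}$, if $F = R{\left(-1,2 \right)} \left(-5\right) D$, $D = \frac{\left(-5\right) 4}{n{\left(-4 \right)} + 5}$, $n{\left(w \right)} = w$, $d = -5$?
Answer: $207936$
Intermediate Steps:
$R{\left(W,m \right)} = 5$ ($R{\left(W,m \right)} = 0 - -5 = 0 + 5 = 5$)
$D = -20$ ($D = \frac{\left(-5\right) 4}{-4 + 5} = - \frac{20}{1} = \left(-20\right) 1 = -20$)
$F = 500$ ($F = 5 \left(-5\right) \left(-20\right) = \left(-25\right) \left(-20\right) = 500$)
$\left(F - 44\right)^{2} = \left(500 - 44\right)^{2} = 456^{2} = 207936$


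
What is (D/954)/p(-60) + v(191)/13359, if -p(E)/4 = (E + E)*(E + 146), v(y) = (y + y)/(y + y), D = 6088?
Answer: 5029613/21920515920 ≈ 0.00022945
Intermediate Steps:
v(y) = 1 (v(y) = (2*y)/((2*y)) = (2*y)*(1/(2*y)) = 1)
p(E) = -8*E*(146 + E) (p(E) = -4*(E + E)*(E + 146) = -4*2*E*(146 + E) = -8*E*(146 + E))
(D/954)/p(-60) + v(191)/13359 = (6088/954)/((-8*(-60)*(146 - 60))) + 1/13359 = (6088*(1/954))/((-8*(-60)*86)) + 1*(1/13359) = (3044/477)/41280 + 1/13359 = (3044/477)*(1/41280) + 1/13359 = 761/4922640 + 1/13359 = 5029613/21920515920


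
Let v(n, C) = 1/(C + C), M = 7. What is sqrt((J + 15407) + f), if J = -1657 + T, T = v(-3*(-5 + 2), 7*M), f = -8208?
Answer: sqrt(1086234)/14 ≈ 74.445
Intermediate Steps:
v(n, C) = 1/(2*C)
T = 1/98 (T = 1/(2*((7*7))) = (1/2)/49 = (1/2)*(1/49) = 1/98 ≈ 0.010204)
J = -162385/98 (J = -1657 + 1/98 = -162385/98 ≈ -1657.0)
sqrt((J + 15407) + f) = sqrt((-162385/98 + 15407) - 8208) = sqrt(1347501/98 - 8208) = sqrt(543117/98) = sqrt(1086234)/14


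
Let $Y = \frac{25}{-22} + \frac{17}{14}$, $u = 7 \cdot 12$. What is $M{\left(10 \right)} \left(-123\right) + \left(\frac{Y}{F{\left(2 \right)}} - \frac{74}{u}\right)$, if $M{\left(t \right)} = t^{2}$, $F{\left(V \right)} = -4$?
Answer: $- \frac{2841508}{231} \approx -12301.0$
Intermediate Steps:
$u = 84$
$Y = \frac{6}{77}$ ($Y = 25 \left(- \frac{1}{22}\right) + 17 \cdot \frac{1}{14} = - \frac{25}{22} + \frac{17}{14} = \frac{6}{77} \approx 0.077922$)
$M{\left(10 \right)} \left(-123\right) + \left(\frac{Y}{F{\left(2 \right)}} - \frac{74}{u}\right) = 10^{2} \left(-123\right) + \left(\frac{6}{77 \left(-4\right)} - \frac{74}{84}\right) = 100 \left(-123\right) + \left(\frac{6}{77} \left(- \frac{1}{4}\right) - \frac{37}{42}\right) = -12300 - \frac{208}{231} = - \frac{2841508}{231}$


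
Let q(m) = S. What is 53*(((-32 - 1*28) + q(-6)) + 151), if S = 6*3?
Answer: 5777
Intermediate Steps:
S = 18
q(m) = 18
53*(((-32 - 1*28) + q(-6)) + 151) = 53*(((-32 - 1*28) + 18) + 151) = 53*(((-32 - 28) + 18) + 151) = 53*((-60 + 18) + 151) = 53*(-42 + 151) = 53*109 = 5777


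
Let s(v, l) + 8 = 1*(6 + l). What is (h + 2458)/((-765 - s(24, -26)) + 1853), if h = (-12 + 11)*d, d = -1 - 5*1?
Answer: 616/279 ≈ 2.2079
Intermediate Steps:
s(v, l) = -2 + l (s(v, l) = -8 + 1*(6 + l) = -8 + (6 + l) = -2 + l)
d = -6 (d = -1 - 5 = -6)
h = 6 (h = (-12 + 11)*(-6) = -1*(-6) = 6)
(h + 2458)/((-765 - s(24, -26)) + 1853) = (6 + 2458)/((-765 - (-2 - 26)) + 1853) = 2464/((-765 - 1*(-28)) + 1853) = 2464/((-765 + 28) + 1853) = 2464/(-737 + 1853) = 2464/1116 = 2464*(1/1116) = 616/279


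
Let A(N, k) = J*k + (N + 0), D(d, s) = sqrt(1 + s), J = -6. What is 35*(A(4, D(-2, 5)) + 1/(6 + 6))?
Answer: 1715/12 - 210*sqrt(6) ≈ -371.48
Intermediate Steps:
A(N, k) = N - 6*k (A(N, k) = -6*k + (N + 0) = -6*k + N = N - 6*k)
35*(A(4, D(-2, 5)) + 1/(6 + 6)) = 35*((4 - 6*sqrt(1 + 5)) + 1/(6 + 6)) = 35*((4 - 6*sqrt(6)) + 1/12) = 35*(49/12 - 6*sqrt(6)) = 1715/12 - 210*sqrt(6)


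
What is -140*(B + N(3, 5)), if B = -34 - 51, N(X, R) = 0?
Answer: 11900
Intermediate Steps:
B = -85
-140*(B + N(3, 5)) = -140*(-85 + 0) = -140*(-85) = 11900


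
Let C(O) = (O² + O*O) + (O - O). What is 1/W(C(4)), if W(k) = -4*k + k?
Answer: -1/96 ≈ -0.010417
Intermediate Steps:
C(O) = 2*O² (C(O) = (O² + O²) + 0 = 2*O² + 0 = 2*O²)
W(k) = -3*k
1/W(C(4)) = 1/(-6*4²) = 1/(-6*16) = 1/(-3*32) = 1/(-96) = -1/96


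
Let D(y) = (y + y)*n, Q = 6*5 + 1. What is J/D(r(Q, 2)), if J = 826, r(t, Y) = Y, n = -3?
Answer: -413/6 ≈ -68.833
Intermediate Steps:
Q = 31 (Q = 30 + 1 = 31)
D(y) = -6*y (D(y) = (y + y)*(-3) = (2*y)*(-3) = -6*y)
J/D(r(Q, 2)) = 826/((-6*2)) = 826/(-12) = 826*(-1/12) = -413/6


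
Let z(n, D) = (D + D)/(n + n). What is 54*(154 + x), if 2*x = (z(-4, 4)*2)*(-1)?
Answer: 8370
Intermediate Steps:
z(n, D) = D/n (z(n, D) = (2*D)/((2*n)) = (2*D)*(1/(2*n)) = D/n)
x = 1 (x = (((4/(-4))*2)*(-1))/2 = (((4*(-¼))*2)*(-1))/2 = (-1*2*(-1))/2 = (-2*(-1))/2 = (½)*2 = 1)
54*(154 + x) = 54*(154 + 1) = 54*155 = 8370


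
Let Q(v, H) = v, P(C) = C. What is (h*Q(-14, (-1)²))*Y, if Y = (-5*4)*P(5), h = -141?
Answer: -197400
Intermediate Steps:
Y = -100 (Y = -5*4*5 = -20*5 = -100)
(h*Q(-14, (-1)²))*Y = -141*(-14)*(-100) = 1974*(-100) = -197400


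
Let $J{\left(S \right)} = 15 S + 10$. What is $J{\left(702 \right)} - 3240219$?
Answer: $-3229679$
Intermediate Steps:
$J{\left(S \right)} = 10 + 15 S$
$J{\left(702 \right)} - 3240219 = \left(10 + 15 \cdot 702\right) - 3240219 = \left(10 + 10530\right) - 3240219 = 10540 - 3240219 = -3229679$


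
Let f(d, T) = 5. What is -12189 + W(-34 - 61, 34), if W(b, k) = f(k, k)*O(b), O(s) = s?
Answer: -12664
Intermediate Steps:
W(b, k) = 5*b
-12189 + W(-34 - 61, 34) = -12189 + 5*(-34 - 61) = -12189 + 5*(-95) = -12189 - 475 = -12664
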